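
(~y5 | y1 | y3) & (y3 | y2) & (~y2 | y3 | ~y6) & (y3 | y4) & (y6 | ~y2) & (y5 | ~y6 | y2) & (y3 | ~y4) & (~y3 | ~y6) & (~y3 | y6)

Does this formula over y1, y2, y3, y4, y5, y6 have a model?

Unsatisfiable

Branch on y3: set y3 = 1.
From the singleton clause (~y6), y6 = 0.
But (y6) is also a unit clause — contradiction.
That branch fails; take y3 = 0 instead.
From the singleton clause (y2), y2 = 1.
From the singleton clause (~y6), y6 = 0.
But (y6) is also a unit clause — contradiction.
Neither y3 = 1 nor y3 = 0 works.
No assignment satisfies every clause.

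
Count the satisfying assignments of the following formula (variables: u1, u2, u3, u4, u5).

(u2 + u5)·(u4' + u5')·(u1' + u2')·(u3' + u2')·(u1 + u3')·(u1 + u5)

There are 2^5 = 32 truth assignments over (u1, u2, u3, u4, u5).
Split on u1. With u1 = 1, the clauses containing u1 are satisfied and u1' drops from the rest; 2 of the 2^4 = 16 assignments to the other variables satisfy what remains.
With u1 = 0, by the same count on the reduced clause set, 2 assignments work.
Total: 2 + 2 = 4.

4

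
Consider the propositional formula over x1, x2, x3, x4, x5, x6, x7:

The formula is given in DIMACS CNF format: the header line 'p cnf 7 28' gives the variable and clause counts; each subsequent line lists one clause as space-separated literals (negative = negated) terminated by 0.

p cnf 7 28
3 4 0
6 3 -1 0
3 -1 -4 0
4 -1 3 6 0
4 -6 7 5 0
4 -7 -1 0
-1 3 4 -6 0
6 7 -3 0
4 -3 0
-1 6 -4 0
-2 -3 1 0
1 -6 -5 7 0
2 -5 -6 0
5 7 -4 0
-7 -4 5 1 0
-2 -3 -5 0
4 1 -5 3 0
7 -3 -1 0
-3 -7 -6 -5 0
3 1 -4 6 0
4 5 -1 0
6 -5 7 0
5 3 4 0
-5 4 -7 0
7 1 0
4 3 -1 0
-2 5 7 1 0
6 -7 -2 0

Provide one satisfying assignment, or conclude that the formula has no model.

x1: True; x2: False; x3: True; x4: True; x5: False; x6: True; x7: True

Try x3 = True.
From the singleton clause (x4), x4 = True.
Try x6 = True.
Try x2 = False.
From the singleton clause (¬x5), x5 = False.
From the singleton clause (x7), x7 = True.
From the singleton clause (x1), x1 = True.
All clauses are satisfied.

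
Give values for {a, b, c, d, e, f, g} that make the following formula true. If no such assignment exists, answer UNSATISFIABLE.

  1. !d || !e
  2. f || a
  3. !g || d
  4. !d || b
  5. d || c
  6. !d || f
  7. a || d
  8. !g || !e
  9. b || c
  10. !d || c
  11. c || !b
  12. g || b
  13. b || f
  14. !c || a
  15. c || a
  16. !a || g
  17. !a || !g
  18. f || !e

UNSATISFIABLE

Branch on d: set d = false.
(!g) alone gives g = false.
(c) alone gives c = true.
(a) alone gives a = true.
Now (!a) is unsatisfied and unit — conflict.
Undo d and try d = true.
(!e) alone gives e = false.
(b) alone gives b = true.
(f) alone gives f = true.
(c) alone gives c = true.
(a) alone gives a = true.
(g) alone gives g = true.
Now (!g) is unsatisfied and unit — conflict.
Both values of d lead to a conflict.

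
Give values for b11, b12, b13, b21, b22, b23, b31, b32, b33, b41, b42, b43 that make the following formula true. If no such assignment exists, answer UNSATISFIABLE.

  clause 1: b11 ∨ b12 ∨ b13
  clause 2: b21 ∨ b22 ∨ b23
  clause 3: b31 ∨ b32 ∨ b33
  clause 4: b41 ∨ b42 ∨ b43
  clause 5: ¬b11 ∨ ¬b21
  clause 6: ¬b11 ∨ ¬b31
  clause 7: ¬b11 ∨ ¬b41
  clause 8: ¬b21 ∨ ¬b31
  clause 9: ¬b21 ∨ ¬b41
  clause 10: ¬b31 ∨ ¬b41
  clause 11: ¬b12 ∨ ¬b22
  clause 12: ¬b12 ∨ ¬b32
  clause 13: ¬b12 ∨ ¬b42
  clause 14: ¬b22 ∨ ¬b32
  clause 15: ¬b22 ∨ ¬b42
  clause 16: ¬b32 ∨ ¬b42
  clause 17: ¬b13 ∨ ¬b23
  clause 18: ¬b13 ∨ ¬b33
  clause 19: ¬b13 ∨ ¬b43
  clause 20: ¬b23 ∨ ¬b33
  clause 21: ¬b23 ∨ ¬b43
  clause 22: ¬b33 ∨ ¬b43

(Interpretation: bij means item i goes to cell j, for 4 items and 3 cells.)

UNSATISFIABLE

Try b11 = False.
Try b12 = True.
From the singleton clause (¬b22), b22 = False.
From the singleton clause (¬b32), b32 = False.
From the singleton clause (¬b42), b42 = False.
Try b21 = True.
From the singleton clause (¬b31), b31 = False.
From the singleton clause (b33), b33 = True.
From the singleton clause (¬b41), b41 = False.
From the singleton clause (b43), b43 = True.
That conflicts with the unit clause (¬b43).
So b21 must be the other value — set b21 = False.
From the singleton clause (b23), b23 = True.
From the singleton clause (¬b13), b13 = False.
From the singleton clause (¬b33), b33 = False.
From the singleton clause (b31), b31 = True.
From the singleton clause (¬b41), b41 = False.
From the singleton clause (b43), b43 = True.
That conflicts with the unit clause (¬b43).
Either choice for b21 ends in contradiction.
So b12 must be the other value — set b12 = False.
From the singleton clause (b13), b13 = True.
From the singleton clause (¬b23), b23 = False.
From the singleton clause (¬b33), b33 = False.
From the singleton clause (¬b43), b43 = False.
Try b21 = True.
From the singleton clause (¬b31), b31 = False.
From the singleton clause (b32), b32 = True.
From the singleton clause (¬b41), b41 = False.
From the singleton clause (b42), b42 = True.
That conflicts with the unit clause (¬b42).
So b21 must be the other value — set b21 = False.
From the singleton clause (b22), b22 = True.
From the singleton clause (¬b32), b32 = False.
From the singleton clause (b31), b31 = True.
From the singleton clause (¬b41), b41 = False.
From the singleton clause (b42), b42 = True.
That conflicts with the unit clause (¬b42).
Either choice for b21 ends in contradiction.
Either choice for b12 ends in contradiction.
So b11 must be the other value — set b11 = True.
From the singleton clause (¬b21), b21 = False.
From the singleton clause (¬b31), b31 = False.
From the singleton clause (¬b41), b41 = False.
Try b22 = True.
From the singleton clause (¬b12), b12 = False.
From the singleton clause (¬b32), b32 = False.
From the singleton clause (b33), b33 = True.
From the singleton clause (¬b42), b42 = False.
From the singleton clause (b43), b43 = True.
That conflicts with the unit clause (¬b43).
So b22 must be the other value — set b22 = False.
From the singleton clause (b23), b23 = True.
From the singleton clause (¬b13), b13 = False.
From the singleton clause (¬b33), b33 = False.
From the singleton clause (b32), b32 = True.
From the singleton clause (¬b12), b12 = False.
From the singleton clause (¬b42), b42 = False.
From the singleton clause (b43), b43 = True.
That conflicts with the unit clause (¬b43).
Either choice for b22 ends in contradiction.
Either choice for b11 ends in contradiction.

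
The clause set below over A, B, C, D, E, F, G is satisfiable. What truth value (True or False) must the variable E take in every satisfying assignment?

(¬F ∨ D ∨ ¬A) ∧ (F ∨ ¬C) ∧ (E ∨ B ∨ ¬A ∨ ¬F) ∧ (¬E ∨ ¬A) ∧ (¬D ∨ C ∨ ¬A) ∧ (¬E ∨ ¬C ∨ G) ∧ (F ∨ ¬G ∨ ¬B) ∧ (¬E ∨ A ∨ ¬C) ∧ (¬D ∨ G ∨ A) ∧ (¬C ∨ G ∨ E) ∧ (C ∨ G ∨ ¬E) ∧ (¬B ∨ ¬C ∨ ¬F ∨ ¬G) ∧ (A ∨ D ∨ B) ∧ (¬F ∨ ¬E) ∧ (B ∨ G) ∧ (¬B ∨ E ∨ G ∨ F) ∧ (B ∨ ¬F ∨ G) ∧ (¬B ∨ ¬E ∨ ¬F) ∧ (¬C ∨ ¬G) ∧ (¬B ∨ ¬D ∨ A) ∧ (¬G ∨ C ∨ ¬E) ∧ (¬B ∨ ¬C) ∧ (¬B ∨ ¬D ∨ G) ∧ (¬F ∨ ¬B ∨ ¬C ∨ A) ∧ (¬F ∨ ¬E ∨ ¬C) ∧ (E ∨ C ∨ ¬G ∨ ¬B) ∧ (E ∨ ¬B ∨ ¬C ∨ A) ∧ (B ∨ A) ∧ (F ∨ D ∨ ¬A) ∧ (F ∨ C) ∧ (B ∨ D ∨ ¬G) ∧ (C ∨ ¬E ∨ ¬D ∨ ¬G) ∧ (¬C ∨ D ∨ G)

Suppose E = True.
(¬A) alone gives A = False.
(¬C) alone gives C = False.
(G) alone gives G = True.
Now (¬G) is unsatisfied and unit — conflict.
So every satisfying assignment has E = False.

False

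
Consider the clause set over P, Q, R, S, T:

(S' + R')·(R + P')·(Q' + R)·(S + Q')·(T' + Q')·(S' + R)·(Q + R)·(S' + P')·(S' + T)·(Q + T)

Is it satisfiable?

Branch on S: set S = 0.
From the singleton clause (Q'), Q = 0.
From the singleton clause (R), R = 1.
From the singleton clause (T), T = 1.
Every clause is now satisfied; P is unconstrained.
A satisfying assignment: P=0; Q=0; R=1; S=0; T=1.

Satisfiable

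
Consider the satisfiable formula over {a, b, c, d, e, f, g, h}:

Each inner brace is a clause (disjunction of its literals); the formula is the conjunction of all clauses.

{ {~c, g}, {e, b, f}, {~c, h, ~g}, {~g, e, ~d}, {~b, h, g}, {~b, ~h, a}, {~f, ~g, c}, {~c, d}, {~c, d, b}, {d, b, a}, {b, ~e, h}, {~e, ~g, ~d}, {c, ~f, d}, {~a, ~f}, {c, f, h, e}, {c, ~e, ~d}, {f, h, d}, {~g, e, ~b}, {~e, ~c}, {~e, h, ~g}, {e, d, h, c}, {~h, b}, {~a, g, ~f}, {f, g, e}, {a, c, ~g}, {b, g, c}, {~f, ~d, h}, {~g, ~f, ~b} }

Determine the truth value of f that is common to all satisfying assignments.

Suppose f = 1.
(~a) alone gives a = 0.
Branch on c: set c = 0.
(~g) alone gives g = 0.
(d) alone gives d = 1.
(~e) alone gives e = 0.
(b) alone gives b = 1.
(h) alone gives h = 1.
Now (~h) is unsatisfied and unit — conflict.
That branch fails; take c = 1 instead.
(g) alone gives g = 1.
(h) alone gives h = 1.
(~b) alone gives b = 0.
Now (b) is unsatisfied and unit — conflict.
Both values of c lead to a conflict.
So every satisfying assignment has f = False.

False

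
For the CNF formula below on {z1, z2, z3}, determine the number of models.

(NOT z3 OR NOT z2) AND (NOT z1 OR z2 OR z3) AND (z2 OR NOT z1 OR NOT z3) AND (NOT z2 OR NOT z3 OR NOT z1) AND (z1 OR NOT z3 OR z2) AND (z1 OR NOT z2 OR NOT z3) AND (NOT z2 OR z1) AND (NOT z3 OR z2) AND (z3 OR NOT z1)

1

There are 2^3 = 8 truth assignments over (z1, z2, z3).
Check each against the 9 clauses (columns in the order z1, z2, z3):
  F F F  ✓ satisfies all
  F F T  ✗ fails (z1 OR NOT z3 OR z2)
  F T F  ✗ fails (NOT z2 OR z1)
  F T T  ✗ fails (NOT z3 OR NOT z2)
  T F F  ✗ fails (NOT z1 OR z2 OR z3)
  T F T  ✗ fails (z2 OR NOT z1 OR NOT z3)
  T T F  ✗ fails (z3 OR NOT z1)
  T T T  ✗ fails (NOT z3 OR NOT z2)
1 of the 8 rows is a model.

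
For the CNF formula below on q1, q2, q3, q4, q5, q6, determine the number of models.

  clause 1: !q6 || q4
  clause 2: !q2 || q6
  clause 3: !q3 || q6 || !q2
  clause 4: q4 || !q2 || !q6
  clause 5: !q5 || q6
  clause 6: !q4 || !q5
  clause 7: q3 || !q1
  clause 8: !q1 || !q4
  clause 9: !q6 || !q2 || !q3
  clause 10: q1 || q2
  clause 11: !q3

There are 2^6 = 64 truth assignments over (q1, q2, q3, q4, q5, q6).
Split on q1. With q1 = true, the clauses containing q1 are satisfied and !q1 drops from the rest; 0 of the 2^5 = 32 assignments to the other variables satisfy what remains.
With q1 = false, by the same count on the reduced clause set, 1 assignment works.
(One model: q1=F, q2=T, q3=F, q4=T, q5=F, q6=T.)
Total: 0 + 1 = 1.

1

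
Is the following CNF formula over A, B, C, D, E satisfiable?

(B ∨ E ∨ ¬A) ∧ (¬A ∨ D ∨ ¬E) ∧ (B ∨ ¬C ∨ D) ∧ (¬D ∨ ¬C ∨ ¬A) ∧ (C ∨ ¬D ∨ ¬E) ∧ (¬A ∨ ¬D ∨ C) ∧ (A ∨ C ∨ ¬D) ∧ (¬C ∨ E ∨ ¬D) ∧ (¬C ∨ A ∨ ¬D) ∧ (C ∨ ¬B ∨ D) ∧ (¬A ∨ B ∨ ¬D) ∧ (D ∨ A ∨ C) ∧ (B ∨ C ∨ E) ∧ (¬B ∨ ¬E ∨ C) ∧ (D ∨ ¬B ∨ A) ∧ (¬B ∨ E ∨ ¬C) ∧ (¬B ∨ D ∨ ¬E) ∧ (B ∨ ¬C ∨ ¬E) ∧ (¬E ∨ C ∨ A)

No, unsatisfiable

Try B = True.
Try C = True.
The clause (E) is unit, so E = True.
The clause (D) is unit, so D = True.
The clause (¬A) is unit, so A = False.
But (A) is also a unit clause — contradiction.
Undo C and try C = False.
The clause (D) is unit, so D = True.
The clause (¬E) is unit, so E = False.
The clause (¬A) is unit, so A = False.
But (A) is also a unit clause — contradiction.
Both values of C lead to a conflict.
Undo B and try B = False.
Try E = True.
The clause (¬C) is unit, so C = False.
The clause (¬D) is unit, so D = False.
The clause (¬A) is unit, so A = False.
But (A) is also a unit clause — contradiction.
Undo E and try E = False.
The clause (¬A) is unit, so A = False.
The clause (C) is unit, so C = True.
The clause (D) is unit, so D = True.
But (¬D) is also a unit clause — contradiction.
Both values of E lead to a conflict.
Both values of B lead to a conflict.
No assignment satisfies every clause.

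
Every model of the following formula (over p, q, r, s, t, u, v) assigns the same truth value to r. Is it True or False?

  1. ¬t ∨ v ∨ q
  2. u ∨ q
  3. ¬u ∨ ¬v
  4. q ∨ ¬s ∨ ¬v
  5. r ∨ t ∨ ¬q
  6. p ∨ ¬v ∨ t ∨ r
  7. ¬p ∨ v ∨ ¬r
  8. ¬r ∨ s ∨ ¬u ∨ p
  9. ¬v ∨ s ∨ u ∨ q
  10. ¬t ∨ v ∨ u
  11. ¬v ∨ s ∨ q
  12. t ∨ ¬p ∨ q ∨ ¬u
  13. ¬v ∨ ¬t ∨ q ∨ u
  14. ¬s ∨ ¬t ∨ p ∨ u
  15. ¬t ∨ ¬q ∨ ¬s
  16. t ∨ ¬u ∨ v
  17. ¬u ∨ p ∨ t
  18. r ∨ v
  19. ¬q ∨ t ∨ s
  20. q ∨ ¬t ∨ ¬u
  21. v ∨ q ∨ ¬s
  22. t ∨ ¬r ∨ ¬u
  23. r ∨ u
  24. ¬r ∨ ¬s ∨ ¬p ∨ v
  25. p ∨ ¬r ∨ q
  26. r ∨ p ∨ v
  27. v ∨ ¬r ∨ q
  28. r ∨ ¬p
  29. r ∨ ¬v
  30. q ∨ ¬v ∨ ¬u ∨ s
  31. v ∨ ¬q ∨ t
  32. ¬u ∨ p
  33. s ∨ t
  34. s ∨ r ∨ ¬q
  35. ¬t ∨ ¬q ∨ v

Suppose r = False.
(v) alone gives v = True.
That conflicts with the unit clause (¬v).
So every satisfying assignment has r = True.

True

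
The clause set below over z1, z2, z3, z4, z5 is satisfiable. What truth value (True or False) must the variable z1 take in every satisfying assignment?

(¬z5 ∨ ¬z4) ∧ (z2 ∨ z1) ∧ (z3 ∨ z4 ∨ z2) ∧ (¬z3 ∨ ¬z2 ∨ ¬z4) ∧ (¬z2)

Suppose z1 = False.
From the singleton clause (z2), z2 = True.
But (¬z2) is also a unit clause — contradiction.
So every satisfying assignment has z1 = True.

True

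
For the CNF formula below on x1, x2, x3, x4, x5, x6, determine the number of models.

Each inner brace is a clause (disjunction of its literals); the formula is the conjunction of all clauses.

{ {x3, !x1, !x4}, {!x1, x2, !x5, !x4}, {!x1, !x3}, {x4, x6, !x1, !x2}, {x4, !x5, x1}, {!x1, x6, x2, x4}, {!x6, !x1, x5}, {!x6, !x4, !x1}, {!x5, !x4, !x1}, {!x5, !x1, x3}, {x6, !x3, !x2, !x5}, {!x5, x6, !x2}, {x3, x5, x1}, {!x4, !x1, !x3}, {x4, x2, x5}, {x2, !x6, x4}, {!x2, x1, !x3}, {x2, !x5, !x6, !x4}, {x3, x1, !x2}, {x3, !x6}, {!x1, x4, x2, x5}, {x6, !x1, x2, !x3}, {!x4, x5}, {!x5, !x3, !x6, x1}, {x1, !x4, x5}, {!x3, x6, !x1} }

2

There are 2^6 = 64 truth assignments over (x1, x2, x3, x4, x5, x6).
Split on x1. With x1 = true, the clauses containing x1 are satisfied and !x1 drops from the rest; 0 of the 2^5 = 32 assignments to the other variables satisfy what remains.
With x1 = false, by the same count on the reduced clause set, 2 assignments work.
Total: 0 + 2 = 2.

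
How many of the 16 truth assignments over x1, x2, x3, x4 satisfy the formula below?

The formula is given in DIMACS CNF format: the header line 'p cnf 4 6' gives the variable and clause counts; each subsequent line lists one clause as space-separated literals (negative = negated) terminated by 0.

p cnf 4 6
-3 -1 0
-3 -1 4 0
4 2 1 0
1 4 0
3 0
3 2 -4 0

There are 2^4 = 16 truth assignments over (x1, x2, x3, x4).
Check each against the 6 clauses (columns in the order x1, x2, x3, x4):
  F F F F  ✗ fails (x4 ∨ x2 ∨ x1)
  F F F T  ✗ fails (x3)
  F F T F  ✗ fails (x4 ∨ x2 ∨ x1)
  F F T T  ✓ satisfies all
  F T F F  ✗ fails (x1 ∨ x4)
  F T F T  ✗ fails (x3)
  F T T F  ✗ fails (x1 ∨ x4)
  F T T T  ✓ satisfies all
  T F F F  ✗ fails (x3)
  T F F T  ✗ fails (x3)
  T F T F  ✗ fails (¬x3 ∨ ¬x1)
  T F T T  ✗ fails (¬x3 ∨ ¬x1)
  T T F F  ✗ fails (x3)
  T T F T  ✗ fails (x3)
  T T T F  ✗ fails (¬x3 ∨ ¬x1)
  T T T T  ✗ fails (¬x3 ∨ ¬x1)
2 of the 16 rows are models.

2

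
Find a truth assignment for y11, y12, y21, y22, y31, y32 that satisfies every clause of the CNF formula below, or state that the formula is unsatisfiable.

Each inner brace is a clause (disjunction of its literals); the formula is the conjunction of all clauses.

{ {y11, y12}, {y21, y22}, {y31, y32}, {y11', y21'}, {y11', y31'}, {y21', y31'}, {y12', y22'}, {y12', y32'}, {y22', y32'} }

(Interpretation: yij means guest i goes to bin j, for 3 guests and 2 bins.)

Try y11 = 1.
Unit clause (y21') forces y21 = 0.
Unit clause (y22) forces y22 = 1.
Unit clause (y31') forces y31 = 0.
Unit clause (y32) forces y32 = 1.
That conflicts with the unit clause (y32').
Undo y11 and try y11 = 0.
Unit clause (y12) forces y12 = 1.
Unit clause (y22') forces y22 = 0.
Unit clause (y21) forces y21 = 1.
Unit clause (y31') forces y31 = 0.
Unit clause (y32) forces y32 = 1.
That conflicts with the unit clause (y32').
Both values of y11 lead to a conflict.

UNSATISFIABLE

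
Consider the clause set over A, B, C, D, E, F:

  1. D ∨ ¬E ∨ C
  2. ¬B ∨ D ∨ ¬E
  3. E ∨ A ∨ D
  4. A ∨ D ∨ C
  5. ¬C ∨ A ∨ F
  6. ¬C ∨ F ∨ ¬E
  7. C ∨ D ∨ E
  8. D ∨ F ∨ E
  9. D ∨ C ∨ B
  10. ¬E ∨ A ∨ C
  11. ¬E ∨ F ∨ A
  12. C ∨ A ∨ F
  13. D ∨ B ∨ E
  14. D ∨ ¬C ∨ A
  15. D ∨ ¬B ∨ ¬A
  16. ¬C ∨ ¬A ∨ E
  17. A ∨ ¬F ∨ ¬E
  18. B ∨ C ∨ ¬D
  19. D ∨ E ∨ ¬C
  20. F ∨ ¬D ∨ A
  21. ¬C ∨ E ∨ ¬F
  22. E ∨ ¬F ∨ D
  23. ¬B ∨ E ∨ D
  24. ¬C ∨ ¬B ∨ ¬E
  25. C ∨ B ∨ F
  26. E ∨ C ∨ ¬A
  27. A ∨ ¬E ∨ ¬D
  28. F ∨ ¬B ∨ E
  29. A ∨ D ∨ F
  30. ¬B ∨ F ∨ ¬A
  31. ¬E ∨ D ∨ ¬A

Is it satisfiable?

Suppose D = True.
Suppose B = True.
Suppose F = True.
Suppose A = True.
Suppose C = False.
From the singleton clause (E), E = True.
Every clause now holds.
A satisfying assignment: A=True, B=True, C=False, D=True, E=True, F=True.

Satisfiable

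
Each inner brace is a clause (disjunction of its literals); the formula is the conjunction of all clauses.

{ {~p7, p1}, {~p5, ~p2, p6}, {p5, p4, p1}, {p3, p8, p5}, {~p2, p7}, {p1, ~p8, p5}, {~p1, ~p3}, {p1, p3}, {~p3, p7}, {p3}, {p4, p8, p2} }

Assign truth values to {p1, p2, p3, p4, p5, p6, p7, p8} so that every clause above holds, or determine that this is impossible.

UNSATISFIABLE

The clause (p3) is unit, so p3 = 1.
The clause (~p1) is unit, so p1 = 0.
The clause (~p7) is unit, so p7 = 0.
Now (p7) is unsatisfied and unit — conflict.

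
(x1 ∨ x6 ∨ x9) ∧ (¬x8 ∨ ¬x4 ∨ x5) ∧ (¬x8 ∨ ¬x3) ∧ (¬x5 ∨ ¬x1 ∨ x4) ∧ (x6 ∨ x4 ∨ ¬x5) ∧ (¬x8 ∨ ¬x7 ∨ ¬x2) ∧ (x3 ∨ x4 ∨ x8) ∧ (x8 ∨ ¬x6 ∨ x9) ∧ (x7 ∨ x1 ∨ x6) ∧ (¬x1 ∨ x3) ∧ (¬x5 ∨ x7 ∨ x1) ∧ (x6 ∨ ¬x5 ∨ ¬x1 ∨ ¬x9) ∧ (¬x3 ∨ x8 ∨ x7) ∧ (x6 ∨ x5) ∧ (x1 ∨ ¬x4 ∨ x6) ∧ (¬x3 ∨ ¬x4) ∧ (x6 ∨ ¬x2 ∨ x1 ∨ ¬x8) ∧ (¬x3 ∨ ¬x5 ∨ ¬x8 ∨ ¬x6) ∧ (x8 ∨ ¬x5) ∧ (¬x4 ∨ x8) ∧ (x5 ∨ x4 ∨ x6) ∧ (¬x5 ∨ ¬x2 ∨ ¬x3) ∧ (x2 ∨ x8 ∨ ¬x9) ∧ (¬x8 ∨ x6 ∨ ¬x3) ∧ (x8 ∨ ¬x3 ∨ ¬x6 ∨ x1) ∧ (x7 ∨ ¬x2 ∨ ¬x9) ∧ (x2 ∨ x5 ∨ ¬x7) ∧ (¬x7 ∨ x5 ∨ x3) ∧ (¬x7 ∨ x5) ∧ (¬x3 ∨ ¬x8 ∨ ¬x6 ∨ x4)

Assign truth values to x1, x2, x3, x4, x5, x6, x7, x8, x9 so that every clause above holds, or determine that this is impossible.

Suppose x8 = True.
From the singleton clause (¬x3), x3 = False.
From the singleton clause (¬x1), x1 = False.
Suppose x6 = True.
Suppose x4 = False.
Suppose x7 = False.
From the singleton clause (¬x5), x5 = False.
Suppose x2 = False.
Every clause is now satisfied; x9 is unconstrained.

x1 ↦ False,  x2 ↦ False,  x3 ↦ False,  x4 ↦ False,  x5 ↦ False,  x6 ↦ True,  x7 ↦ False,  x8 ↦ True,  x9 ↦ True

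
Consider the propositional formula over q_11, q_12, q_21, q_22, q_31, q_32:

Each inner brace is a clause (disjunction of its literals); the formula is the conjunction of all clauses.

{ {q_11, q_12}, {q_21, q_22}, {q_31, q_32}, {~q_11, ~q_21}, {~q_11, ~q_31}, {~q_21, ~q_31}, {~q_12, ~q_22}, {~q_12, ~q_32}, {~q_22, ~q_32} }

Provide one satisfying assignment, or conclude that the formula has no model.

Branch on q_11: set q_11 = 1.
The clause (~q_21) is unit, so q_21 = 0.
The clause (q_22) is unit, so q_22 = 1.
The clause (~q_31) is unit, so q_31 = 0.
The clause (q_32) is unit, so q_32 = 1.
But (~q_32) is also a unit clause — contradiction.
So q_11 must be the other value — set q_11 = 0.
The clause (q_12) is unit, so q_12 = 1.
The clause (~q_22) is unit, so q_22 = 0.
The clause (q_21) is unit, so q_21 = 1.
The clause (~q_31) is unit, so q_31 = 0.
The clause (q_32) is unit, so q_32 = 1.
But (~q_32) is also a unit clause — contradiction.
Either choice for q_11 ends in contradiction.

UNSATISFIABLE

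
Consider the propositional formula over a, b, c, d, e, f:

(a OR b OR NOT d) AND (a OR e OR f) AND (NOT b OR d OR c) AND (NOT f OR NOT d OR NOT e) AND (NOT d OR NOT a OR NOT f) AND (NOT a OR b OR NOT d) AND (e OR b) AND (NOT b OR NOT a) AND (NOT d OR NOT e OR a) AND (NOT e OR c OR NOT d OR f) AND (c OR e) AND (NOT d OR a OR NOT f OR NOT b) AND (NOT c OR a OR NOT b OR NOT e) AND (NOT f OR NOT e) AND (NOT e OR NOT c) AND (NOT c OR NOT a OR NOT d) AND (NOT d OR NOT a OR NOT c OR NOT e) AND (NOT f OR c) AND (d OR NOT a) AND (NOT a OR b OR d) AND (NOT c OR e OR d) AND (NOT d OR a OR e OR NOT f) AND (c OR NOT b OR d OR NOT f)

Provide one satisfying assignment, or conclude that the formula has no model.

Branch on e: set e = true.
(NOT f) alone gives f = false.
(NOT c) alone gives c = false.
(NOT d) alone gives d = false.
(NOT b) alone gives b = false.
(NOT a) alone gives a = false.
All clauses are satisfied.

a ↦ false; b ↦ false; c ↦ false; d ↦ false; e ↦ true; f ↦ false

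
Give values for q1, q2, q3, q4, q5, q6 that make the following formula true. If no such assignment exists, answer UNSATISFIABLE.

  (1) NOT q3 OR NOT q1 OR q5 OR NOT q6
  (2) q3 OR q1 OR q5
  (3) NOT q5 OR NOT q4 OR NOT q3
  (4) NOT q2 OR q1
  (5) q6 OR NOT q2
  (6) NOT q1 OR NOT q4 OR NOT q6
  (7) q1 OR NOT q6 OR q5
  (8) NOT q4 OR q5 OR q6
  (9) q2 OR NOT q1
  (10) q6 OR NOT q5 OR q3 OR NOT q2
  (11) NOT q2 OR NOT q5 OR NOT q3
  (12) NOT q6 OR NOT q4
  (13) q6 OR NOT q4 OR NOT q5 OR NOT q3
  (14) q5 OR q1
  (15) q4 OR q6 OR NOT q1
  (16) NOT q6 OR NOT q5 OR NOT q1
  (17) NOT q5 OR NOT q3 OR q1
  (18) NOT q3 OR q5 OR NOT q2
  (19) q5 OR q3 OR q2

q1 ↦ false; q2 ↦ false; q3 ↦ false; q4 ↦ false; q5 ↦ true; q6 ↦ false

Branch on q2: set q2 = false.
(NOT q1) alone gives q1 = false.
(q5) alone gives q5 = true.
(NOT q3) alone gives q3 = false.
Branch on q6: set q6 = false.
All clauses hold; q4 can take either value.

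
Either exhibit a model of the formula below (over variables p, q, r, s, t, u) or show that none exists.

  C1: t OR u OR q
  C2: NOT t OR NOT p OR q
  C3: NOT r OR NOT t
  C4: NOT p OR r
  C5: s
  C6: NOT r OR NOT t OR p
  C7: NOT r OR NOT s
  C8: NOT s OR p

Unit clause (s) forces s = true.
Unit clause (NOT r) forces r = false.
Unit clause (NOT p) forces p = false.
Now (p) is unsatisfied and unit — conflict.

UNSATISFIABLE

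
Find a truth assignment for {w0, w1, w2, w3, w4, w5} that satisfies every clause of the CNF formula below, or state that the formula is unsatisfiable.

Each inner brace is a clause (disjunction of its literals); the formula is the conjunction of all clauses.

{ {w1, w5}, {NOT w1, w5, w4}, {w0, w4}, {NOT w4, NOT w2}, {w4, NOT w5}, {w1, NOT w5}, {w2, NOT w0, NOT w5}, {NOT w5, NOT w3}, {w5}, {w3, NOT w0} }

w0 ↦ false, w1 ↦ true, w2 ↦ false, w3 ↦ false, w4 ↦ true, w5 ↦ true

Unit clause (w5) forces w5 = true.
Unit clause (w4) forces w4 = true.
Unit clause (NOT w2) forces w2 = false.
Unit clause (w1) forces w1 = true.
Unit clause (NOT w0) forces w0 = false.
Unit clause (NOT w3) forces w3 = false.
This assignment satisfies each clause.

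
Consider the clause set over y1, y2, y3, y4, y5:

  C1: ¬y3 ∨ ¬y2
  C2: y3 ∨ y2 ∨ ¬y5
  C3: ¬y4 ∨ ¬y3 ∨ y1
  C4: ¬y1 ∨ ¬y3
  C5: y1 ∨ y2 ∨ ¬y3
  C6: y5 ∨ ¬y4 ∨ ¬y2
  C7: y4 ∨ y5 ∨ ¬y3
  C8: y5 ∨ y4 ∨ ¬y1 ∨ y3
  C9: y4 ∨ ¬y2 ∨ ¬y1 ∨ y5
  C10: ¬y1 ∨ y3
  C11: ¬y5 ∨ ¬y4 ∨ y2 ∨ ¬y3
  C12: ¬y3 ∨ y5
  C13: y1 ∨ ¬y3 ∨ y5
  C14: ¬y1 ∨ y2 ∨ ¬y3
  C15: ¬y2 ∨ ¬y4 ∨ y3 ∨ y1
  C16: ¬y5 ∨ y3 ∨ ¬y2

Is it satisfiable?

Suppose y3 = False.
Unit clause (¬y1) forces y1 = False.
Suppose y2 = False.
Unit clause (¬y5) forces y5 = False.
No clause remains; y4 is free.
A satisfying assignment: y1 ↦ False, y2 ↦ False, y3 ↦ False, y4 ↦ False, y5 ↦ False.

Yes, satisfiable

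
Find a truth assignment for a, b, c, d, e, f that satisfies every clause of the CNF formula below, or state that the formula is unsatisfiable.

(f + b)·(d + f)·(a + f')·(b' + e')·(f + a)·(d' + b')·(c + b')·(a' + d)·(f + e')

Suppose f = 1.
(a) alone gives a = 1.
(d) alone gives d = 1.
(b') alone gives b = 0.
Every clause is now satisfied; c, e are unconstrained.

a: 1,  b: 0,  c: 1,  d: 1,  e: 0,  f: 1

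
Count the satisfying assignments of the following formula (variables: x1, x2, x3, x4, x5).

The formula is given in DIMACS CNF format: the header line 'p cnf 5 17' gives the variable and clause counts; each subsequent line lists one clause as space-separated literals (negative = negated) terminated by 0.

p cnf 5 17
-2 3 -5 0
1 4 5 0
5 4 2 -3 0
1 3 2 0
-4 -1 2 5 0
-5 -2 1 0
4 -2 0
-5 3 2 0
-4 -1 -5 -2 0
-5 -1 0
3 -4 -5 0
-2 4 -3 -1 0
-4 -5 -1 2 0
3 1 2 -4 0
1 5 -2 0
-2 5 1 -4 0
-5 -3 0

There are 2^5 = 32 truth assignments over (x1, x2, x3, x4, x5).
Split on x1. With x1 = True, the clauses containing x1 are satisfied and ¬x1 drops from the rest; 3 of the 2^4 = 16 assignments to the other variables satisfy what remains.
With x1 = False, by the same count on the reduced clause set, 1 assignment works.
Total: 3 + 1 = 4.

4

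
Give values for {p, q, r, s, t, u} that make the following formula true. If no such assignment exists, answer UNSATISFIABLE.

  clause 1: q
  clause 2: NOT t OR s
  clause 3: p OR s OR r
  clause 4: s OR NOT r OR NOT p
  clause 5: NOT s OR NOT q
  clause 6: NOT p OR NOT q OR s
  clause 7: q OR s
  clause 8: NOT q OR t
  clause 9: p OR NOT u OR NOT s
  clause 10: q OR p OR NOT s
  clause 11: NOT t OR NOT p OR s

Unit clause (q) forces q = true.
Unit clause (NOT s) forces s = false.
Unit clause (NOT t) forces t = false.
But (t) is also a unit clause — contradiction.

UNSATISFIABLE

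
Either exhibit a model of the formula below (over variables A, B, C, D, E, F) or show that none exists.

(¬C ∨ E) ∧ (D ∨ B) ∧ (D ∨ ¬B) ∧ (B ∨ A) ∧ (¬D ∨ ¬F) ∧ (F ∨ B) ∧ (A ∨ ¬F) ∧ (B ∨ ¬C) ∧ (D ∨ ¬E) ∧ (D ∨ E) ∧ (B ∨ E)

Suppose C = False.
Suppose D = True.
The clause (¬F) is unit, so F = False.
The clause (B) is unit, so B = True.
No clause remains; A, E are free.

A=False, B=True, C=False, D=True, E=False, F=False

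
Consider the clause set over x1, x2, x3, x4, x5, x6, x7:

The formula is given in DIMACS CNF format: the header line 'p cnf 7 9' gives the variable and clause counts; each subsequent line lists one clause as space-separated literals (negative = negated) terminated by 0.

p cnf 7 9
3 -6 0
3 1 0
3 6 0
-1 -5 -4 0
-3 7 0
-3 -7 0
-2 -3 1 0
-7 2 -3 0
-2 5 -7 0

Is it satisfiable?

Unsatisfiable

Suppose x3 = True.
Unit clause (x7) forces x7 = True.
That conflicts with the unit clause (¬x7).
Undo x3 and try x3 = False.
Unit clause (¬x6) forces x6 = False.
That conflicts with the unit clause (x6).
Either choice for x3 ends in contradiction.
No assignment satisfies every clause.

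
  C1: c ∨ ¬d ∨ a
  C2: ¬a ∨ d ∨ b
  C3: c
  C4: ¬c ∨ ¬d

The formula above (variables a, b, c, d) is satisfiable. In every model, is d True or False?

False

Suppose d = True.
From the singleton clause (c), c = True.
But (¬c) is also a unit clause — contradiction.
So every satisfying assignment has d = False.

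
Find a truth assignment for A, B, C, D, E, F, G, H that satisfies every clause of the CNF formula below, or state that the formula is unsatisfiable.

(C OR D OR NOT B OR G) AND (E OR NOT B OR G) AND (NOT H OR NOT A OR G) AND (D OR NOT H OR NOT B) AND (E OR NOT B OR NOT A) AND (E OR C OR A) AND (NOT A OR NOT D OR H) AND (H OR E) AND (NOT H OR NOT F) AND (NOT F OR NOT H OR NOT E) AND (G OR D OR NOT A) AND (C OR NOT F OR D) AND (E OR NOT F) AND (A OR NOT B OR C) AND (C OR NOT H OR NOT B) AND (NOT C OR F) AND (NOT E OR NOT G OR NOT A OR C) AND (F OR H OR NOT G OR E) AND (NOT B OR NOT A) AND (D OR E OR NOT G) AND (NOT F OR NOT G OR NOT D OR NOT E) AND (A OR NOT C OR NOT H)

A=false; B=false; C=true; D=false; E=true; F=true; G=false; H=false

Suppose H = false.
From the singleton clause (E), E = true.
Suppose A = false.
Suppose B = false.
Suppose C = true.
From the singleton clause (F), F = true.
Suppose G = false.
No clause remains; D is free.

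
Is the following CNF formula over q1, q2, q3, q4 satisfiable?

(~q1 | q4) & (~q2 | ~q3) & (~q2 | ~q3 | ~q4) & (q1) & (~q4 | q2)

Unit clause (q1) forces q1 = 1.
Unit clause (q4) forces q4 = 1.
Unit clause (q2) forces q2 = 1.
Unit clause (~q3) forces q3 = 0.
All clauses are satisfied.
A satisfying assignment: q1 ↦ 1,  q2 ↦ 1,  q3 ↦ 0,  q4 ↦ 1.

Yes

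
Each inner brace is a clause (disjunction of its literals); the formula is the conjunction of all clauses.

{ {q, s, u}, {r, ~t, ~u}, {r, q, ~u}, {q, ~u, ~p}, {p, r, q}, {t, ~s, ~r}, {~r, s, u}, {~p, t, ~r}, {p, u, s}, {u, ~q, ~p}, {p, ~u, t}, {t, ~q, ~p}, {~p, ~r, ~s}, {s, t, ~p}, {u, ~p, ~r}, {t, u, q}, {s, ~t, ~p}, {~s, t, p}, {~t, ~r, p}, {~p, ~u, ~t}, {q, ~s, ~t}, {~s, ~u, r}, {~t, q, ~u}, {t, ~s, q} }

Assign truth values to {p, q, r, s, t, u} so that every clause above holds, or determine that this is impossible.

p ↦ 0; q ↦ 1; r ↦ 0; s ↦ 1; t ↦ 1; u ↦ 0

Try q = 1.
Try u = 0.
(~p) alone gives p = 0.
(s) alone gives s = 1.
(t) alone gives t = 1.
(~r) alone gives r = 0.
This assignment satisfies each clause.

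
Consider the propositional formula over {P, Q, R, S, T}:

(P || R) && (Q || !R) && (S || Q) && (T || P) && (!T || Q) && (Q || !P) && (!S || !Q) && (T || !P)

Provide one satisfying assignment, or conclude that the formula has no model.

Try P = true.
From the singleton clause (Q), Q = true.
From the singleton clause (!S), S = false.
From the singleton clause (T), T = true.
No clause remains; R is free.

P: true; Q: true; R: false; S: false; T: true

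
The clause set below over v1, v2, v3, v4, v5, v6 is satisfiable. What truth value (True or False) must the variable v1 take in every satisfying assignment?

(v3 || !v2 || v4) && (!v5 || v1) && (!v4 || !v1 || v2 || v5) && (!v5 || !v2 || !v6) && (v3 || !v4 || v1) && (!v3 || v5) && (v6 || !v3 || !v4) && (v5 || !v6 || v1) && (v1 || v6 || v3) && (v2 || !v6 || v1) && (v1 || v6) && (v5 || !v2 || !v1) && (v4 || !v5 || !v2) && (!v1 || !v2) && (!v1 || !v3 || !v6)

True

Suppose v1 = false.
(!v5) alone gives v5 = false.
(!v3) alone gives v3 = false.
(!v4) alone gives v4 = false.
(!v2) alone gives v2 = false.
(!v6) alone gives v6 = false.
But (v6) is also a unit clause — contradiction.
So every satisfying assignment has v1 = True.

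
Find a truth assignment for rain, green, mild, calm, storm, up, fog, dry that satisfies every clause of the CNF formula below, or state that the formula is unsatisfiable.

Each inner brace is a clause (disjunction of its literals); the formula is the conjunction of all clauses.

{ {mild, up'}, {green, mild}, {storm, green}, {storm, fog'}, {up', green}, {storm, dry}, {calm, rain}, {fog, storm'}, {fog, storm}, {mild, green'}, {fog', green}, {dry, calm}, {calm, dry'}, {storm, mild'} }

Case mild = 1:
The clause (storm) is unit, so storm = 1.
The clause (fog) is unit, so fog = 1.
The clause (green) is unit, so green = 1.
Case calm = 1:
No clause remains; rain, up, dry are free.

rain ↦ 1, green ↦ 1, mild ↦ 1, calm ↦ 1, storm ↦ 1, up ↦ 0, fog ↦ 1, dry ↦ 0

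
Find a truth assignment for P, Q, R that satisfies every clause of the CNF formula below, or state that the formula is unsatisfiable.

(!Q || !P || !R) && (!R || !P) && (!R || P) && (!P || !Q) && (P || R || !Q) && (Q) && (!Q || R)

Unit clause (Q) forces Q = true.
Unit clause (!P) forces P = false.
Unit clause (!R) forces R = false.
But (R) is also a unit clause — contradiction.

UNSATISFIABLE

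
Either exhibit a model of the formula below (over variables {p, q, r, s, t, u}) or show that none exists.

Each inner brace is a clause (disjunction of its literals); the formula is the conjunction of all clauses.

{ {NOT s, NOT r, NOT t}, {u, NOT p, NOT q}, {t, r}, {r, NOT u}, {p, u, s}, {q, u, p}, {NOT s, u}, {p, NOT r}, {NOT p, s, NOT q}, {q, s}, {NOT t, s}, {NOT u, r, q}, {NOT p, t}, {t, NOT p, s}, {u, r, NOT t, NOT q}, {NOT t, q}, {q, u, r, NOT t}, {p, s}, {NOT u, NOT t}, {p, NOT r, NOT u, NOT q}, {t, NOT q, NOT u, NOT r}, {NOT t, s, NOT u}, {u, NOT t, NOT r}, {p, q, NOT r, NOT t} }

Suppose t = true.
(s) alone gives s = true.
(NOT r) alone gives r = false.
(NOT u) alone gives u = false.
That conflicts with the unit clause (u).
So t must be the other value — set t = false.
(r) alone gives r = true.
(p) alone gives p = true.
That conflicts with the unit clause (NOT p).
Neither t = true nor t = false works.

UNSATISFIABLE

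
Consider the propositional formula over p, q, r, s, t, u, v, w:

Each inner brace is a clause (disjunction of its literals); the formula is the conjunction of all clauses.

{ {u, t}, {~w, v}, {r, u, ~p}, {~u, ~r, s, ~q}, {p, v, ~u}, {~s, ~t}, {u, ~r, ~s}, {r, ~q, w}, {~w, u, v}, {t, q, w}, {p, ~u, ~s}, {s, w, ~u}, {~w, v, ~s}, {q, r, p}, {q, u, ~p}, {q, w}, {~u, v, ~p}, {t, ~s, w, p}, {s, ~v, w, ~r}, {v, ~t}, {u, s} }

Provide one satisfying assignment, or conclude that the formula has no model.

Branch on u: set u = 1.
Branch on w: set w = 1.
Unit clause (v) forces v = 1.
Branch on s: set s = 0.
Branch on r: set r = 0.
Branch on q: set q = 0.
Unit clause (p) forces p = 1.
No clause remains; t is free.

p: 1,  q: 0,  r: 0,  s: 0,  t: 1,  u: 1,  v: 1,  w: 1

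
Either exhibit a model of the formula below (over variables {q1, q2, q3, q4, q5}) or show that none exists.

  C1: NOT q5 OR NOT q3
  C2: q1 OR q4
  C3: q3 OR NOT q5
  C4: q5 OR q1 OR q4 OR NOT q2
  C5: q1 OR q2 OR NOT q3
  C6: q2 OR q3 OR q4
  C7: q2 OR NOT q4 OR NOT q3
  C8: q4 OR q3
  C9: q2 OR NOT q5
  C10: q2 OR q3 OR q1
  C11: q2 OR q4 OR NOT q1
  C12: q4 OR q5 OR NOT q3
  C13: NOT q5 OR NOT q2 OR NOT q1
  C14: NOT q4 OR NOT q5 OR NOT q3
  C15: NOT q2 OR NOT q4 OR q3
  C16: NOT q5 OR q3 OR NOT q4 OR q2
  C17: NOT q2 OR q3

q1: true,  q2: true,  q3: true,  q4: true,  q5: false

Case q5 = false:
Case q1 = true:
Case q4 = true:
Case q2 = true:
(q3) alone gives q3 = true.
Every clause now holds.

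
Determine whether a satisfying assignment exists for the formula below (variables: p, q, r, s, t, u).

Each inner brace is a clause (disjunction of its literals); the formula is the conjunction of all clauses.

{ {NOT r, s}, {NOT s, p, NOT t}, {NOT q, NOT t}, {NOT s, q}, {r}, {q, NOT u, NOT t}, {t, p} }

Yes

From the singleton clause (r), r = true.
From the singleton clause (s), s = true.
From the singleton clause (q), q = true.
From the singleton clause (NOT t), t = false.
From the singleton clause (p), p = true.
All clauses hold; u can take either value.
A satisfying assignment: p ↦ true, q ↦ true, r ↦ true, s ↦ true, t ↦ false, u ↦ true.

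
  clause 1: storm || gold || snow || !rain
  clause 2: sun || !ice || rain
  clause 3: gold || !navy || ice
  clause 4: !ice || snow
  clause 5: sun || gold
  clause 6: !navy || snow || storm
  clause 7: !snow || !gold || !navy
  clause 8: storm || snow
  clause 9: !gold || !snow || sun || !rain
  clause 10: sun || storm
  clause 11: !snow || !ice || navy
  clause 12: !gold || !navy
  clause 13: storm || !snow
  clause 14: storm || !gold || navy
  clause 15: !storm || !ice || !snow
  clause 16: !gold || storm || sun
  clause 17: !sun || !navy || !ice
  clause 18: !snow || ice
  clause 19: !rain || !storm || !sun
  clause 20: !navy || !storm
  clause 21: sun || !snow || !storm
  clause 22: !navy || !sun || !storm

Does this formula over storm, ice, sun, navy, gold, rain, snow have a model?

Try ice = false.
The clause (!snow) is unit, so snow = false.
The clause (storm) is unit, so storm = true.
The clause (!navy) is unit, so navy = false.
Try sun = false.
The clause (gold) is unit, so gold = true.
Every clause is now satisfied; rain is unconstrained.
A satisfying assignment: storm=true,  ice=false,  sun=false,  navy=false,  gold=true,  rain=false,  snow=false.

Yes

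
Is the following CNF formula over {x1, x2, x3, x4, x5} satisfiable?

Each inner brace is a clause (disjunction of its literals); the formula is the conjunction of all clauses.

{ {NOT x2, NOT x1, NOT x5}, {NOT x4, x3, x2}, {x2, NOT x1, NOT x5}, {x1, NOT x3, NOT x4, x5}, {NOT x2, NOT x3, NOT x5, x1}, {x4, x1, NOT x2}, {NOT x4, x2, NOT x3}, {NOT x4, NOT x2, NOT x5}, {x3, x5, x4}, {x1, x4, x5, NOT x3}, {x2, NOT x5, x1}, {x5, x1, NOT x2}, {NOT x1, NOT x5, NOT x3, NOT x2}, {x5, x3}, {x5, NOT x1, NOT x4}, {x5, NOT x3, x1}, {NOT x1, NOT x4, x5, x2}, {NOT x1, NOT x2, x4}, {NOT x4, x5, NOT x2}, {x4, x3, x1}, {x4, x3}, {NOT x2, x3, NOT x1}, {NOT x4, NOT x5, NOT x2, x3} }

Branch on x5: set x5 = false.
(x3) alone gives x3 = true.
(x1) alone gives x1 = true.
(NOT x4) alone gives x4 = false.
(NOT x2) alone gives x2 = false.
Every clause now holds.
A satisfying assignment: x1 ↦ true; x2 ↦ false; x3 ↦ true; x4 ↦ false; x5 ↦ false.

Yes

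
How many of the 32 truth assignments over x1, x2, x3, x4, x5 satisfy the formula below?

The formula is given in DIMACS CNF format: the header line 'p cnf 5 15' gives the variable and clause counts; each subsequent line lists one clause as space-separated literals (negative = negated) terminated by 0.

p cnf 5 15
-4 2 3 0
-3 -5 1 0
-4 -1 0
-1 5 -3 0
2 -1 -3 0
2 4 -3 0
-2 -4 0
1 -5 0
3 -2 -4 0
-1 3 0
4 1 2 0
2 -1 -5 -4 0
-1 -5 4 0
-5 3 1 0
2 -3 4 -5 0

There are 2^5 = 32 truth assignments over (x1, x2, x3, x4, x5).
Split on x1. With x1 = True, the clauses containing x1 are satisfied and ¬x1 drops from the rest; 0 of the 2^4 = 16 assignments to the other variables satisfy what remains.
With x1 = False, by the same count on the reduced clause set, 3 assignments work.
Total: 0 + 3 = 3.

3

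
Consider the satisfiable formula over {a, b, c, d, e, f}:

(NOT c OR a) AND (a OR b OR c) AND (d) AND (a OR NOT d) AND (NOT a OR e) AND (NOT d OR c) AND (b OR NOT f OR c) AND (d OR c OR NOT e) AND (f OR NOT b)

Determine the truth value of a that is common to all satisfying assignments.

Suppose a = false.
(NOT c) alone gives c = false.
(b) alone gives b = true.
(d) alone gives d = true.
Now (NOT d) is unsatisfied and unit — conflict.
So every satisfying assignment has a = True.

True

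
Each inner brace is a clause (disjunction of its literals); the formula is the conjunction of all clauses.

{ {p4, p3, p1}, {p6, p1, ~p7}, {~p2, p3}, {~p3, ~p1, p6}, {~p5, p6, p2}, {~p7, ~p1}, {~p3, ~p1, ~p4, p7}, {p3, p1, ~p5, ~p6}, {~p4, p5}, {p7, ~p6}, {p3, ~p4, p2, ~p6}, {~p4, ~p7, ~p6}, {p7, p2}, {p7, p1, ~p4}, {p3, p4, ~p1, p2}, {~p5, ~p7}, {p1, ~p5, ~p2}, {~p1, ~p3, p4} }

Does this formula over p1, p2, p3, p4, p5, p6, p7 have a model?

Yes

Case p2 = 1:
The clause (p3) is unit, so p3 = 1.
Case p1 = 0:
The clause (~p5) is unit, so p5 = 0.
The clause (~p4) is unit, so p4 = 0.
Case p6 = 1:
The clause (p7) is unit, so p7 = 1.
This assignment satisfies each clause.
A satisfying assignment: p1=0; p2=1; p3=1; p4=0; p5=0; p6=1; p7=1.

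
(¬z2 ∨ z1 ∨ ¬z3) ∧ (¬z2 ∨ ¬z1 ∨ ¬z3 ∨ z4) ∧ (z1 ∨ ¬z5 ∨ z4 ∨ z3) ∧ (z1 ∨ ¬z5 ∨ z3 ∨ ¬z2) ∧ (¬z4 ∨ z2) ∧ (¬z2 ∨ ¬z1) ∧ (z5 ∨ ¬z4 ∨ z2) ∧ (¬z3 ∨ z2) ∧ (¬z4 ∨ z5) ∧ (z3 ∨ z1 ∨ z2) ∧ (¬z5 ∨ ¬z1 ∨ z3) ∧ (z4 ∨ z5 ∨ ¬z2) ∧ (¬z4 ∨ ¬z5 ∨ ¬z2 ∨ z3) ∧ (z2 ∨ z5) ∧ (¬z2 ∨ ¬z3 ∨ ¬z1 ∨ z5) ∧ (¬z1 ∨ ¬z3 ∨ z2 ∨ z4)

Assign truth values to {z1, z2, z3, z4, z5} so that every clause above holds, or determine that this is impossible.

UNSATISFIABLE

Try z4 = False.
Try z2 = False.
From the singleton clause (¬z3), z3 = False.
From the singleton clause (z1), z1 = True.
From the singleton clause (¬z5), z5 = False.
Now (z5) is unsatisfied and unit — conflict.
That branch fails; take z2 = True instead.
From the singleton clause (¬z1), z1 = False.
From the singleton clause (¬z3), z3 = False.
From the singleton clause (¬z5), z5 = False.
Now (z5) is unsatisfied and unit — conflict.
Both values of z2 lead to a conflict.
That branch fails; take z4 = True instead.
From the singleton clause (z2), z2 = True.
From the singleton clause (¬z1), z1 = False.
From the singleton clause (¬z3), z3 = False.
From the singleton clause (¬z5), z5 = False.
Now (z5) is unsatisfied and unit — conflict.
Both values of z4 lead to a conflict.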